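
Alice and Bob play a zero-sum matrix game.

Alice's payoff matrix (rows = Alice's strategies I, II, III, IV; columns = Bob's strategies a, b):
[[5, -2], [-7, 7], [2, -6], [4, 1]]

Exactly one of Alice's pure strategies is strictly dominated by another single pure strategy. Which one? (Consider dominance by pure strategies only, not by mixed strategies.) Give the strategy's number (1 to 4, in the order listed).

Compare III with I: 5 > 2, -2 > -6.
So I strictly dominates III for Alice; III is strictly dominated.

3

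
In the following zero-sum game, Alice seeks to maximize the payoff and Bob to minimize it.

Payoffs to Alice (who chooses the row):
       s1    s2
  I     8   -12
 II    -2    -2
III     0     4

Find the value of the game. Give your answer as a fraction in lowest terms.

Row II is strictly dominated by row III, so Alice never plays it.
The remaining 2×2 game on (I, III) × (s1, s2) has no saddle point. Let Alice play I with probability p; indifference gives 8p = −12p + 4(1−p), so p = 1/6.
Similarly Bob's optimal q on s1 is 2/3, and the value is 8·(2/3) + (-12)·(1/3) = 4/3.

4/3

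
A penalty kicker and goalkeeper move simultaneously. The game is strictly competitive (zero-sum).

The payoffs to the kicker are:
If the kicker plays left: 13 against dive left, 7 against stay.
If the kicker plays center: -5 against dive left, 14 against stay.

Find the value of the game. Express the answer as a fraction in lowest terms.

217/25

Row minima are 7 and -5, so the kicker's maximin is 7; column maxima are 13 and 14, so the goalkeeper's minimax is 13. These differ, so the equilibrium is in mixed strategies.
Let the kicker play left with probability p. The goalkeeper is indifferent when 13p − 5(1−p) = 7p + 14(1−p), giving p = 19/25.
Let the goalkeeper play dive left with probability q. The kicker is indifferent when 13q + 7(1−q) = −5q + 14(1−q), giving q = 7/25.
The value is 13·(7/25) + (7)·(18/25) = 217/25.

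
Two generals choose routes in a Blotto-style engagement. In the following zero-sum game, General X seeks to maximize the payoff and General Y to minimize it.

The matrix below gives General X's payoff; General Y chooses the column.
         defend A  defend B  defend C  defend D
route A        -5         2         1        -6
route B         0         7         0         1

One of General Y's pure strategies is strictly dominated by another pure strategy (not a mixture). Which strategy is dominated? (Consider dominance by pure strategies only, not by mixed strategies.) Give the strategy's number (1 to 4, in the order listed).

General Y prefers columns that give General X less. Compare defend B with defend A: -5 < 2, 0 < 7.
So defend A strictly dominates defend B for General Y; defend B is strictly dominated.

2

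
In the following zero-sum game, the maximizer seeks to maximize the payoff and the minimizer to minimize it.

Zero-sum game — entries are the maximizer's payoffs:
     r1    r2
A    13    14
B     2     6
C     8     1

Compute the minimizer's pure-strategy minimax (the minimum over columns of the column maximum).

13

The worst case (largest entry) in each column is r1: 13, r2: 14.
The best (smallest) of these is 13.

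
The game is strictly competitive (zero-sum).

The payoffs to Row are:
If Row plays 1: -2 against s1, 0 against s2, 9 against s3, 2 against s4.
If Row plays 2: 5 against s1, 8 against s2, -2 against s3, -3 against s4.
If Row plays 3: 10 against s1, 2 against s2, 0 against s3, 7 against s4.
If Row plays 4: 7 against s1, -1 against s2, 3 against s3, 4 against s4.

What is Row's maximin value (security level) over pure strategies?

The worst-case payoff for each row is 1: -2, 2: -3, 3: 0, 4: -1.
The best of these is 0.

0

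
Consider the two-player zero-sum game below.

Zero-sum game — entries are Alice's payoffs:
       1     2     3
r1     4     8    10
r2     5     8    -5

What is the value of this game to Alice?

35/8

Column 2 is strictly dominated by 1 for Bob (it gives Alice more in every row).
The remaining 2×2 game on (r1, r2) × (1, 3) has no saddle point. Let Alice play r1 with probability p; indifference gives 4p + 5(1−p) = 10p − 5(1−p), so p = 5/8.
Similarly Bob's optimal q on 1 is 15/16, and the value is 4·(15/16) + (10)·(1/16) = 35/8.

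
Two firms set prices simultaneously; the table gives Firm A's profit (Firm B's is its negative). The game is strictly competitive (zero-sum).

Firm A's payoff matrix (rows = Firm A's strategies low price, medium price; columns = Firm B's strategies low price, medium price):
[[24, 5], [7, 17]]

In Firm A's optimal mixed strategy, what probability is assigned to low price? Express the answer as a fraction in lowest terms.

Row minima are 5 and 7, so Firm A's maximin is 7; column maxima are 24 and 17, so Firm B's minimax is 17. These differ, so the equilibrium is in mixed strategies.
Let Firm A play low price with probability p. Firm B is indifferent when 24p + 7(1−p) = 5p + 17(1−p), giving p = 10/29.

10/29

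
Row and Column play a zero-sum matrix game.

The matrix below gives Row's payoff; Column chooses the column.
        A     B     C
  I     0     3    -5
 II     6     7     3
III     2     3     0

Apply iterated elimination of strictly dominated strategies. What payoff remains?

Column A is strictly dominated by C for Column (-5<0, 3<6, 0<2); eliminate A.
Column B is strictly dominated by C for Column (-5<3, 3<7, 0<3); eliminate B.
Row III is strictly dominated by row II (3>0); eliminate III.
Row I is strictly dominated by row II (3>-5); eliminate I.
Only (II, C) remains, with payoff 3.

3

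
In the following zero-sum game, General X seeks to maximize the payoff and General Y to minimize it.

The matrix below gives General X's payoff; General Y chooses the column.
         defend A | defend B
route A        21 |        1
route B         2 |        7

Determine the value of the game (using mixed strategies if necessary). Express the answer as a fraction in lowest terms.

Row minima are 1 and 2, so General X's maximin is 2; column maxima are 21 and 7, so General Y's minimax is 7. These differ, so the equilibrium is in mixed strategies.
Let General X play route A with probability p. General Y is indifferent when 21p + 2(1−p) = p + 7(1−p), giving p = 1/5.
Let General Y play defend A with probability q. General X is indifferent when 21q + (1−q) = 2q + 7(1−q), giving q = 6/25.
The value is 21·(6/25) + (1)·(19/25) = 29/5.

29/5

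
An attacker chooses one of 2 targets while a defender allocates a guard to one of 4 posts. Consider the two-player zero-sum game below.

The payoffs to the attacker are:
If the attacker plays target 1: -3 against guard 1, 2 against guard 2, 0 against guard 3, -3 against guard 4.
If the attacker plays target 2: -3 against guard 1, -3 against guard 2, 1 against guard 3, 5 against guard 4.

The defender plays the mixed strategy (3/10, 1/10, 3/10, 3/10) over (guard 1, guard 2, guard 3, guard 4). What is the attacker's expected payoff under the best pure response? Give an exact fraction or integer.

3/5

target 1: (-3)·(3/10) + (2)·(1/10) + (0)·(3/10) + (-3)·(3/10) = -8/5.
target 2: (-3)·(3/10) + (-3)·(1/10) + (1)·(3/10) + (5)·(3/10) = 3/5.
The best pure response is target 2 with expected payoff 3/5.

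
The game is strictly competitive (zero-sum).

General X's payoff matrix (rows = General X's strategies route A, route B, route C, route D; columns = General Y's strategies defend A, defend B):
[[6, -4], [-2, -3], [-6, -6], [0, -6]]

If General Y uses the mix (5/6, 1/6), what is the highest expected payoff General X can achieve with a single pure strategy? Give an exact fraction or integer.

13/3

route A: (6)·(5/6) + (-4)·(1/6) = 13/3.
route B: (-2)·(5/6) + (-3)·(1/6) = -13/6.
route C: (-6)·(5/6) + (-6)·(1/6) = -6.
route D: (0)·(5/6) + (-6)·(1/6) = -1.
The best pure response is route A with expected payoff 13/3.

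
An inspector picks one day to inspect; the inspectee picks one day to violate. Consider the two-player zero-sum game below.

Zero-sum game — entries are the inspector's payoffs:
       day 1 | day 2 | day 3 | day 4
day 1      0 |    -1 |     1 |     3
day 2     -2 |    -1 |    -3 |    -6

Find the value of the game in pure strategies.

-1

Row minima: -1, -6 → the inspector's maximin is -1.
Column maxima: 0, -1, 1, 3 → the inspectee's minimax is -1.
They coincide at (day 1, day 2), so the value is -1.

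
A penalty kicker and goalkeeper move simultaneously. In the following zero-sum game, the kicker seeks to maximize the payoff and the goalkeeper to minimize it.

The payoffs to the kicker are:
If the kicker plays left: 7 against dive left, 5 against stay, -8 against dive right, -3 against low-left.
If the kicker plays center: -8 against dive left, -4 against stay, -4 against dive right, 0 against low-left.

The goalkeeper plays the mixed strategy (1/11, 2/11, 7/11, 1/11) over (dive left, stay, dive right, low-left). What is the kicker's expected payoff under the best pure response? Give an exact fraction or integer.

-42/11

left: (7)·(1/11) + (5)·(2/11) + (-8)·(7/11) + (-3)·(1/11) = -42/11.
center: (-8)·(1/11) + (-4)·(2/11) + (-4)·(7/11) + (0)·(1/11) = -4.
The best pure response is left with expected payoff -42/11.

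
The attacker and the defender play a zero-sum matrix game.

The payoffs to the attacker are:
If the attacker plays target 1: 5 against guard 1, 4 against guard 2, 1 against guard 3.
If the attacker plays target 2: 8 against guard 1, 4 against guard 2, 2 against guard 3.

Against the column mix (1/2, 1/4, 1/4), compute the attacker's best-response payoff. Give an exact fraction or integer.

target 1: (5)·(1/2) + (4)·(1/4) + (1)·(1/4) = 15/4.
target 2: (8)·(1/2) + (4)·(1/4) + (2)·(1/4) = 11/2.
The best pure response is target 2 with expected payoff 11/2.

11/2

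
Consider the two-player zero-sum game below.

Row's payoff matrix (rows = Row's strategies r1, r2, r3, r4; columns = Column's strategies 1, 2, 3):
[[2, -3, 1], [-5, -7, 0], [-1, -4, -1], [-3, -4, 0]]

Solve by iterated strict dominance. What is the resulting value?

-3

Row r4 is strictly dominated by row r1 (2>-3, -3>-4, 1>0); eliminate r4.
Column 1 is strictly dominated by 2 for Column (-3<2, -7<-5, -4<-1); eliminate 1.
Row r3 is strictly dominated by row r1 (-3>-4, 1>-1); eliminate r3.
Column 3 is strictly dominated by 2 for Column (-3<1, -7<0); eliminate 3.
Row r2 is strictly dominated by row r1 (-3>-7); eliminate r2.
Only (r1, 2) remains, with payoff -3.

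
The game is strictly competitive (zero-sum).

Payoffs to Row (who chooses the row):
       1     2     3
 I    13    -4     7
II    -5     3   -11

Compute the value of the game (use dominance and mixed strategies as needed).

Column 1 is strictly dominated by 3 for Column (it gives Row more in every row).
The remaining 2×2 game on (I, II) × (2, 3) has no saddle point. Let Row play I with probability p; indifference gives −4p + 3(1−p) = 7p − 11(1−p), so p = 14/25.
Similarly Column's optimal q on 2 is 18/25, and the value is -4·(18/25) + (7)·(7/25) = -23/25.

-23/25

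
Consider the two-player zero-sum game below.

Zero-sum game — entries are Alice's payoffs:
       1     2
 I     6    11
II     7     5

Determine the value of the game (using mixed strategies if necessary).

47/7

Row minima are 6 and 5, so Alice's maximin is 6; column maxima are 7 and 11, so Bob's minimax is 7. These differ, so the equilibrium is in mixed strategies.
Let Alice play I with probability p. Bob is indifferent when 6p + 7(1−p) = 11p + 5(1−p), giving p = 2/7.
Let Bob play 1 with probability q. Alice is indifferent when 6q + 11(1−q) = 7q + 5(1−q), giving q = 6/7.
The value is 6·(6/7) + (11)·(1/7) = 47/7.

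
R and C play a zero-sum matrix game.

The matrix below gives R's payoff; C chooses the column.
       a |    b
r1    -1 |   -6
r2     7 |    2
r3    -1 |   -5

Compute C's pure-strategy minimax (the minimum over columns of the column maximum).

The worst case (largest entry) in each column is a: 7, b: 2.
The best (smallest) of these is 2.

2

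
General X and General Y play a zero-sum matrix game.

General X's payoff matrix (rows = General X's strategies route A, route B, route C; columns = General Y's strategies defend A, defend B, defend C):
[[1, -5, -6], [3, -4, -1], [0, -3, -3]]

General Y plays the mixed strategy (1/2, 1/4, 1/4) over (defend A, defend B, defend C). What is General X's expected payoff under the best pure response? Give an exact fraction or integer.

1/4

route A: (1)·(1/2) + (-5)·(1/4) + (-6)·(1/4) = -9/4.
route B: (3)·(1/2) + (-4)·(1/4) + (-1)·(1/4) = 1/4.
route C: (0)·(1/2) + (-3)·(1/4) + (-3)·(1/4) = -3/2.
The best pure response is route B with expected payoff 1/4.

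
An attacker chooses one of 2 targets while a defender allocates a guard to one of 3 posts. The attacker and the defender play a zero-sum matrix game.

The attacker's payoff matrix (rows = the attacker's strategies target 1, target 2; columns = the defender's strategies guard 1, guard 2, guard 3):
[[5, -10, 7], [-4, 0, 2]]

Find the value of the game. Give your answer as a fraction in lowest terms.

-40/19

Column guard 3 is strictly dominated by guard 1 for the defender (it gives the attacker more in every row).
The remaining 2×2 game on (target 1, target 2) × (guard 1, guard 2) has no saddle point. Let the attacker play target 1 with probability p; indifference gives 5p − 4(1−p) = −10p, so p = 4/19.
Similarly the defender's optimal q on guard 1 is 10/19, and the value is 5·(10/19) + (-10)·(9/19) = -40/19.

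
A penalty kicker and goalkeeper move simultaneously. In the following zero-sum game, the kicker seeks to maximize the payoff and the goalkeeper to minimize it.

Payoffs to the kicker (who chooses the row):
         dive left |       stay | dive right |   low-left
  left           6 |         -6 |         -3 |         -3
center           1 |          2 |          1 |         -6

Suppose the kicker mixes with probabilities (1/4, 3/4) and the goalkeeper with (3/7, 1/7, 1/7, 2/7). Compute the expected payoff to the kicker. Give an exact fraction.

-15/28

Against (3/7, 1/7, 1/7, 2/7), each row's expected payoff is left: 3/7; center: -6/7.
Taking the (1/4, 3/4)-weighted average: (1/4)·(3/7) + (3/4)·(-6/7) = -15/28.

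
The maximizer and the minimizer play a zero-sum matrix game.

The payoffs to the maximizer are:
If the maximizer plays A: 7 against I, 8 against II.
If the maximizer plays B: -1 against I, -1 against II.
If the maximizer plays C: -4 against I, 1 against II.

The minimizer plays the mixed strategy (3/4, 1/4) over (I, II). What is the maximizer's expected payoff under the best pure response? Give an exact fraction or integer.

29/4

A: (7)·(3/4) + (8)·(1/4) = 29/4.
B: (-1)·(3/4) + (-1)·(1/4) = -1.
C: (-4)·(3/4) + (1)·(1/4) = -11/4.
The best pure response is A with expected payoff 29/4.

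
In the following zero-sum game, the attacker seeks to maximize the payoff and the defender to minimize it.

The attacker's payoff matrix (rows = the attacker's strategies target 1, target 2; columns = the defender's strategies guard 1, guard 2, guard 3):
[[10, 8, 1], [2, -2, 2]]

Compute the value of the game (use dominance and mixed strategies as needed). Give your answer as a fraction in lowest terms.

18/11

Column guard 1 is strictly dominated by guard 2 for the defender (it gives the attacker more in every row).
The remaining 2×2 game on (target 1, target 2) × (guard 2, guard 3) has no saddle point. Let the attacker play target 1 with probability p; indifference gives 8p − 2(1−p) = p + 2(1−p), so p = 4/11.
Similarly the defender's optimal q on guard 2 is 1/11, and the value is 8·(1/11) + (1)·(10/11) = 18/11.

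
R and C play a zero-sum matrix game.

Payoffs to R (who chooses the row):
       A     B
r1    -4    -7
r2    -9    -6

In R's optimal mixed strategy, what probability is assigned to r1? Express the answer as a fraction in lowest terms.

Row minima are -7 and -9, so R's maximin is -7; column maxima are -4 and -6, so C's minimax is -6. These differ, so the equilibrium is in mixed strategies.
Let R play r1 with probability p. C is indifferent when −4p − 9(1−p) = −7p − 6(1−p), giving p = 1/2.

1/2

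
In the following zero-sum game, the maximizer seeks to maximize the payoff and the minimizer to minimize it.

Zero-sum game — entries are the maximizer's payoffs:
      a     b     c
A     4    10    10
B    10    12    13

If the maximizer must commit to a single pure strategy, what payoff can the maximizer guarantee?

The worst-case payoff for each row is A: 4, B: 10.
The best of these is 10.

10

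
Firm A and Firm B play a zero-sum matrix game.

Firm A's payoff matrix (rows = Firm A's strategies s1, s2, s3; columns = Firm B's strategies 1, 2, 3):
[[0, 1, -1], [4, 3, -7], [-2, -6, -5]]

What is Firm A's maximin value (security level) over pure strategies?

-1

The worst-case payoff for each row is s1: -1, s2: -7, s3: -6.
The best of these is -1.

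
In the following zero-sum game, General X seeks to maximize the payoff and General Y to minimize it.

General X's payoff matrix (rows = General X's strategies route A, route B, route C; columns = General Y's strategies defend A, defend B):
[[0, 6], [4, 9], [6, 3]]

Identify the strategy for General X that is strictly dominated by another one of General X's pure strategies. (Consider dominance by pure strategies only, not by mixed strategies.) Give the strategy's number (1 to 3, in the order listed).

Compare route A with route B: 4 > 0, 9 > 6.
So route B strictly dominates route A for General X; route A is strictly dominated.

1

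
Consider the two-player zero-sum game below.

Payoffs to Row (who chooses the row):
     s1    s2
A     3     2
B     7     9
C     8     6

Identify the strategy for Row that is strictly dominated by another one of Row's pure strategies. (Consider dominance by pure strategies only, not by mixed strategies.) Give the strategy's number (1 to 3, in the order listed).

Compare A with B: 7 > 3, 9 > 2.
So B strictly dominates A for Row; A is strictly dominated.

1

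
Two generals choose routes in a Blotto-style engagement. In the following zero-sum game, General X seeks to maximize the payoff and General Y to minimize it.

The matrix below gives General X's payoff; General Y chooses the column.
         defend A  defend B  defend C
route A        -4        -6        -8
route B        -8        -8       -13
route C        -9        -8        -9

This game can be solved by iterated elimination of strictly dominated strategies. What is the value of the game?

-8

Column defend B is strictly dominated by defend C for General Y (-8<-6, -13<-8, -9<-8); eliminate defend B.
Row route C is strictly dominated by row route A (-4>-9, -8>-9); eliminate route C.
Column defend A is strictly dominated by defend C for General Y (-8<-4, -13<-8); eliminate defend A.
Row route B is strictly dominated by row route A (-8>-13); eliminate route B.
Only (route A, defend C) remains, with payoff -8.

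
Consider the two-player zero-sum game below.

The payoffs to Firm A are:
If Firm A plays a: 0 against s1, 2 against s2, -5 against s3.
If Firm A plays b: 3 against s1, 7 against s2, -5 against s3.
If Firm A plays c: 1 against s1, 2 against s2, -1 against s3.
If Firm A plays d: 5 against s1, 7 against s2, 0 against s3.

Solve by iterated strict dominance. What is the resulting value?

Row c is strictly dominated by row d (5>1, 7>2, 0>-1); eliminate c.
Row a is strictly dominated by row d (5>0, 7>2, 0>-5); eliminate a.
Column s2 is strictly dominated by s1 for Firm B (3<7, 5<7); eliminate s2.
Row b is strictly dominated by row d (5>3, 0>-5); eliminate b.
Column s1 is strictly dominated by s3 for Firm B (0<5); eliminate s1.
Only (d, s3) remains, with payoff 0.

0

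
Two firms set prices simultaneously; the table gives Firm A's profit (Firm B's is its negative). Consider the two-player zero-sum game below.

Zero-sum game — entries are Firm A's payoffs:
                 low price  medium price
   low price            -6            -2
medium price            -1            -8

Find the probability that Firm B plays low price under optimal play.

6/11

Row minima are -6 and -8, so Firm A's maximin is -6; column maxima are -1 and -2, so Firm B's minimax is -2. These differ, so the equilibrium is in mixed strategies.
Let Firm B play low price with probability q. Firm A is indifferent when −6q − 2(1−q) = −q − 8(1−q), giving q = 6/11.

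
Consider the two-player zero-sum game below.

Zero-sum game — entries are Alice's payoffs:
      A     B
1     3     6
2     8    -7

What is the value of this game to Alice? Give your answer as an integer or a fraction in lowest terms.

Row minima are 3 and -7, so Alice's maximin is 3; column maxima are 8 and 6, so Bob's minimax is 6. These differ, so the equilibrium is in mixed strategies.
Let Alice play 1 with probability p. Bob is indifferent when 3p + 8(1−p) = 6p − 7(1−p), giving p = 5/6.
Let Bob play A with probability q. Alice is indifferent when 3q + 6(1−q) = 8q − 7(1−q), giving q = 13/18.
The value is 3·(13/18) + (6)·(5/18) = 23/6.

23/6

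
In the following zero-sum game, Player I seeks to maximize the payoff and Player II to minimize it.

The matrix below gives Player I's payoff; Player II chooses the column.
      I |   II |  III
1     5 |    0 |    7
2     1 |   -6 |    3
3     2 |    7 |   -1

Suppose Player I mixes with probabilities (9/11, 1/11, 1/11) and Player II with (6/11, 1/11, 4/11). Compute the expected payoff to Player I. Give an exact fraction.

549/121

Against (6/11, 1/11, 4/11), each row's expected payoff is 1: 58/11; 2: 12/11; 3: 15/11.
Taking the (9/11, 1/11, 1/11)-weighted average: (9/11)·(58/11) + (1/11)·(12/11) + (1/11)·(15/11) = 549/121.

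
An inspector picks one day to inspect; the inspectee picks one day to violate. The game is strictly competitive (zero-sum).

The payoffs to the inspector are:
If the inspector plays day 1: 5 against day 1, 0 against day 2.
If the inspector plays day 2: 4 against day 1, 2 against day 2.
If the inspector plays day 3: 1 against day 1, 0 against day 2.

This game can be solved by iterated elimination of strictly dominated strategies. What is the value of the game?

Row day 3 is strictly dominated by row day 2 (4>1, 2>0); eliminate day 3.
Column day 1 is strictly dominated by day 2 for the inspectee (0<5, 2<4); eliminate day 1.
Row day 1 is strictly dominated by row day 2 (2>0); eliminate day 1.
Only (day 2, day 2) remains, with payoff 2.

2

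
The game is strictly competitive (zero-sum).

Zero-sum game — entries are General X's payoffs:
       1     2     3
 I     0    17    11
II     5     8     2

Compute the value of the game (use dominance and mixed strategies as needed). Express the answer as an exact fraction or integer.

Column 2 is strictly dominated by 3 for General Y (it gives General X more in every row).
The remaining 2×2 game on (I, II) × (1, 3) has no saddle point. Let General X play I with probability p; indifference gives 5(1−p) = 11p + 2(1−p), so p = 3/14.
Similarly General Y's optimal q on 1 is 9/14, and the value is 0·(9/14) + (11)·(5/14) = 55/14.

55/14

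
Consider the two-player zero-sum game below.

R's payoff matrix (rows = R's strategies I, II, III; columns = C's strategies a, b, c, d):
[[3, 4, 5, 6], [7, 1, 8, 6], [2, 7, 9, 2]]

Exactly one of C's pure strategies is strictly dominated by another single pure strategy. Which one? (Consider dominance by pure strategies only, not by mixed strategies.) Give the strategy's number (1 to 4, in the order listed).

3

C prefers columns that give R less. Compare c with a: 3 < 5, 7 < 8, 2 < 9.
So a strictly dominates c for C; c is strictly dominated.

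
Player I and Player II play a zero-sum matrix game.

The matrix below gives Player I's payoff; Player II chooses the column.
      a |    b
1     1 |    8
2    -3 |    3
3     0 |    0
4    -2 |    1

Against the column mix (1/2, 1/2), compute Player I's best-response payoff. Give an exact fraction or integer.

1: (1)·(1/2) + (8)·(1/2) = 9/2.
2: (-3)·(1/2) + (3)·(1/2) = 0.
3: (0)·(1/2) + (0)·(1/2) = 0.
4: (-2)·(1/2) + (1)·(1/2) = -1/2.
The best pure response is 1 with expected payoff 9/2.

9/2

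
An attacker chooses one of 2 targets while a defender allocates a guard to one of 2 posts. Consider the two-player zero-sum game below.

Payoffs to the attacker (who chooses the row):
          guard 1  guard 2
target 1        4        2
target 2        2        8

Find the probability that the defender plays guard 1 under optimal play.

Row minima are 2 and 2, so the attacker's maximin is 2; column maxima are 4 and 8, so the defender's minimax is 4. These differ, so the equilibrium is in mixed strategies.
Let the defender play guard 1 with probability q. The attacker is indifferent when 4q + 2(1−q) = 2q + 8(1−q), giving q = 3/4.

3/4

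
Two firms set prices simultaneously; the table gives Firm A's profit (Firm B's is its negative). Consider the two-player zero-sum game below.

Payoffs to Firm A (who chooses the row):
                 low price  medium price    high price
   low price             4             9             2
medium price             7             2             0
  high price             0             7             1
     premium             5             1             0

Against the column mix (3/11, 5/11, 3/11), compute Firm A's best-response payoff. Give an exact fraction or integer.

low price: (4)·(3/11) + (9)·(5/11) + (2)·(3/11) = 63/11.
medium price: (7)·(3/11) + (2)·(5/11) + (0)·(3/11) = 31/11.
high price: (0)·(3/11) + (7)·(5/11) + (1)·(3/11) = 38/11.
premium: (5)·(3/11) + (1)·(5/11) + (0)·(3/11) = 20/11.
The best pure response is low price with expected payoff 63/11.

63/11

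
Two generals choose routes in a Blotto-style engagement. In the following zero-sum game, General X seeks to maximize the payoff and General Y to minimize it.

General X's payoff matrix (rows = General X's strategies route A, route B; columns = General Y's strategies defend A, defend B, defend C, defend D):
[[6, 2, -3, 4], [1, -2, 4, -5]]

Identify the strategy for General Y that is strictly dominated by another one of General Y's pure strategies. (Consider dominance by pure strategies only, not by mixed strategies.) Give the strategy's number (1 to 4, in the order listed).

General Y prefers columns that give General X less. Compare defend A with defend B: 2 < 6, -2 < 1.
So defend B strictly dominates defend A for General Y; defend A is strictly dominated.

1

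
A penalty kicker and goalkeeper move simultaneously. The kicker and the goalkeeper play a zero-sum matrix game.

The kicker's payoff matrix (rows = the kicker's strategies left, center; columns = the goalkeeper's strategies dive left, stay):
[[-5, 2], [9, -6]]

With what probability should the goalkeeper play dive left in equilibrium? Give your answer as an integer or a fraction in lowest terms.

Row minima are -5 and -6, so the kicker's maximin is -5; column maxima are 9 and 2, so the goalkeeper's minimax is 2. These differ, so the equilibrium is in mixed strategies.
Let the goalkeeper play dive left with probability q. The kicker is indifferent when −5q + 2(1−q) = 9q − 6(1−q), giving q = 4/11.

4/11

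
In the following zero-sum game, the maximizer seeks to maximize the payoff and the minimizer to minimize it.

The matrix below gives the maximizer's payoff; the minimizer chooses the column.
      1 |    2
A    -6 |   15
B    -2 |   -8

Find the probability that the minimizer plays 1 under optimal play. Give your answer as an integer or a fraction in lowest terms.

23/27

Row minima are -6 and -8, so the maximizer's maximin is -6; column maxima are -2 and 15, so the minimizer's minimax is -2. These differ, so the equilibrium is in mixed strategies.
Let the minimizer play 1 with probability q. The maximizer is indifferent when −6q + 15(1−q) = −2q − 8(1−q), giving q = 23/27.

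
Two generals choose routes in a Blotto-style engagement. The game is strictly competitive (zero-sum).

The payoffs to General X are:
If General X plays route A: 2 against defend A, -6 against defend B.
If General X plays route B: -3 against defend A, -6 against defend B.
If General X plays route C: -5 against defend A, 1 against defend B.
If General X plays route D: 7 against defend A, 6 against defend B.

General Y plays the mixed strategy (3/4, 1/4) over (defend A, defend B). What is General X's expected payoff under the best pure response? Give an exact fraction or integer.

route A: (2)·(3/4) + (-6)·(1/4) = 0.
route B: (-3)·(3/4) + (-6)·(1/4) = -15/4.
route C: (-5)·(3/4) + (1)·(1/4) = -7/2.
route D: (7)·(3/4) + (6)·(1/4) = 27/4.
The best pure response is route D with expected payoff 27/4.

27/4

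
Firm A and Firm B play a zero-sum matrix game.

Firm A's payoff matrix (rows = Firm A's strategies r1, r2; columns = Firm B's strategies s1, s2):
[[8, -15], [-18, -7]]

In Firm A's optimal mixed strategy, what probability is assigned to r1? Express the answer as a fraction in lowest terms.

11/34

Row minima are -15 and -18, so Firm A's maximin is -15; column maxima are 8 and -7, so Firm B's minimax is -7. These differ, so the equilibrium is in mixed strategies.
Let Firm A play r1 with probability p. Firm B is indifferent when 8p − 18(1−p) = −15p − 7(1−p), giving p = 11/34.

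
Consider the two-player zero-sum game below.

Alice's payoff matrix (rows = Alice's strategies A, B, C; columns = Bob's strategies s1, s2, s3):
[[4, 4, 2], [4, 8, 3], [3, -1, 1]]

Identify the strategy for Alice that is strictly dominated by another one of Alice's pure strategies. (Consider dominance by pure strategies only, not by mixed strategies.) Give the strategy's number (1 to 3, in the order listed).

3

Compare C with A: 4 > 3, 4 > -1, 2 > 1.
So A strictly dominates C for Alice; C is strictly dominated.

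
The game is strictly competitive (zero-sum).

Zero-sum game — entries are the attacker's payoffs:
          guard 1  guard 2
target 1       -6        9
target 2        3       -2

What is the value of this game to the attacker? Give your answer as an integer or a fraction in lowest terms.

Row minima are -6 and -2, so the attacker's maximin is -2; column maxima are 3 and 9, so the defender's minimax is 3. These differ, so the equilibrium is in mixed strategies.
Let the attacker play target 1 with probability p. The defender is indifferent when −6p + 3(1−p) = 9p − 2(1−p), giving p = 1/4.
Let the defender play guard 1 with probability q. The attacker is indifferent when −6q + 9(1−q) = 3q − 2(1−q), giving q = 11/20.
The value is -6·(11/20) + (9)·(9/20) = 3/4.

3/4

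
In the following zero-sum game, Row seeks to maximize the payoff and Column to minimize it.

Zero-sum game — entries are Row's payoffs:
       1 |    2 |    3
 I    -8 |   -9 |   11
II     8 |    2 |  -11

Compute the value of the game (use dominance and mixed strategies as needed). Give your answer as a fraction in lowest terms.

-7/3

Column 1 is strictly dominated by 2 for Column (it gives Row more in every row).
The remaining 2×2 game on (I, II) × (2, 3) has no saddle point. Let Row play I with probability p; indifference gives −9p + 2(1−p) = 11p − 11(1−p), so p = 13/33.
Similarly Column's optimal q on 2 is 2/3, and the value is -9·(2/3) + (11)·(1/3) = -7/3.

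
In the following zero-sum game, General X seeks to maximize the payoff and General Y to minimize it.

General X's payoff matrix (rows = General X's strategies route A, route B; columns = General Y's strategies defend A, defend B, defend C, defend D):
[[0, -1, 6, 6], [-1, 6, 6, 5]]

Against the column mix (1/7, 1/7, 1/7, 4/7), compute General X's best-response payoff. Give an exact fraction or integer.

route A: (0)·(1/7) + (-1)·(1/7) + (6)·(1/7) + (6)·(4/7) = 29/7.
route B: (-1)·(1/7) + (6)·(1/7) + (6)·(1/7) + (5)·(4/7) = 31/7.
The best pure response is route B with expected payoff 31/7.

31/7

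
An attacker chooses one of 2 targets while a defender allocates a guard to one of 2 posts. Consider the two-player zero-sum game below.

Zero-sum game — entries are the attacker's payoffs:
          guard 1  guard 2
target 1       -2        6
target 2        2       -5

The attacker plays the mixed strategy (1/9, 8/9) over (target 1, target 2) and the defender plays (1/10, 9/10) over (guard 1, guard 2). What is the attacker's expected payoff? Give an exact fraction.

-146/45

Against (1/10, 9/10), each row's expected payoff is target 1: 26/5; target 2: -43/10.
Taking the (1/9, 8/9)-weighted average: (1/9)·(26/5) + (8/9)·(-43/10) = -146/45.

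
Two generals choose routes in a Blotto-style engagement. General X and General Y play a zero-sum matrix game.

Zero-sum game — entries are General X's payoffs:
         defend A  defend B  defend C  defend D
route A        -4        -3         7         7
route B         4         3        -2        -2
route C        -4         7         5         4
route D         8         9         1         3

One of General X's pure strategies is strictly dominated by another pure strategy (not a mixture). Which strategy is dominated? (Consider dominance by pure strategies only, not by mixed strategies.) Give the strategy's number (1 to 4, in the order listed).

Compare route B with route D: 8 > 4, 9 > 3, 1 > -2, 3 > -2.
So route D strictly dominates route B for General X; route B is strictly dominated.

2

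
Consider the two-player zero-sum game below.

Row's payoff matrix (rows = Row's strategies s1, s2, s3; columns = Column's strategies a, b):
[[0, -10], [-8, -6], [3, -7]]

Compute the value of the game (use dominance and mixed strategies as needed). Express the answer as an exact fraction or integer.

Row s1 is strictly dominated by row s3, so Row never plays it.
The remaining 2×2 game on (s2, s3) × (a, b) has no saddle point. Let Row play s2 with probability p; indifference gives −8p + 3(1−p) = −6p − 7(1−p), so p = 5/6.
Similarly Column's optimal q on a is 1/12, and the value is -8·(1/12) + (-6)·(11/12) = -37/6.

-37/6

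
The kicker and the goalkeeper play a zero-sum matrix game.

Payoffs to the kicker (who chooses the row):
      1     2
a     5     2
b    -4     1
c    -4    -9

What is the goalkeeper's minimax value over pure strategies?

The worst case (largest entry) in each column is 1: 5, 2: 2.
The best (smallest) of these is 2.

2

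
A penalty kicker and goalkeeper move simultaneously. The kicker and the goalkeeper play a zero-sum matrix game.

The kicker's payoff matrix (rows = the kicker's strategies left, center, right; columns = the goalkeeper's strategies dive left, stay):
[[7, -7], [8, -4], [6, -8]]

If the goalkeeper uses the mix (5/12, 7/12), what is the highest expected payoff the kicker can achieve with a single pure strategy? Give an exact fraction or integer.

1

left: (7)·(5/12) + (-7)·(7/12) = -7/6.
center: (8)·(5/12) + (-4)·(7/12) = 1.
right: (6)·(5/12) + (-8)·(7/12) = -13/6.
The best pure response is center with expected payoff 1.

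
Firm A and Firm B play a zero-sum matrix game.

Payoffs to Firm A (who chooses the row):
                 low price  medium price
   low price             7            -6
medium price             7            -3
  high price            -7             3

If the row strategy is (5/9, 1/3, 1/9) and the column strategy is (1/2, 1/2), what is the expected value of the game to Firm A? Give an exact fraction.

13/18

Against (1/2, 1/2), each row's expected payoff is low price: 1/2; medium price: 2; high price: -2.
Taking the (5/9, 1/3, 1/9)-weighted average: (5/9)·(1/2) + (1/3)·(2) + (1/9)·(-2) = 13/18.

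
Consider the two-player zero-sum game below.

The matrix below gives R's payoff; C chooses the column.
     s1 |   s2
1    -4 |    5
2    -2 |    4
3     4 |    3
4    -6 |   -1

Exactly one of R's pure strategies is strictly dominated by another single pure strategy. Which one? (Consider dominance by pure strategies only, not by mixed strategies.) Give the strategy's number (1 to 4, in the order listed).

4

Compare 4 with 1: -4 > -6, 5 > -1.
So 1 strictly dominates 4 for R; 4 is strictly dominated.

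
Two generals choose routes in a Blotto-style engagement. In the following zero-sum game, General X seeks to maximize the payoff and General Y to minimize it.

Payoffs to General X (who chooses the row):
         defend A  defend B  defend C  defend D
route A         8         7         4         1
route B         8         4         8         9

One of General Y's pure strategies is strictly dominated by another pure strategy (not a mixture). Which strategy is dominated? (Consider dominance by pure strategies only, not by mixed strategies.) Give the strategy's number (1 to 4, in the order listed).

General Y prefers columns that give General X less. Compare defend A with defend B: 7 < 8, 4 < 8.
So defend B strictly dominates defend A for General Y; defend A is strictly dominated.

1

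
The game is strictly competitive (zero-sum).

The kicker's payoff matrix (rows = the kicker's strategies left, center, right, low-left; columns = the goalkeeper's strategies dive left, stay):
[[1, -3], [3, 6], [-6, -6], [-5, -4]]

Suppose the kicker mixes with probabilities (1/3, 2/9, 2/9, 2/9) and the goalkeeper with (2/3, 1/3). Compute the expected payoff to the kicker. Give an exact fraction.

-43/27

Against (2/3, 1/3), each row's expected payoff is left: -1/3; center: 4; right: -6; low-left: -14/3.
Taking the (1/3, 2/9, 2/9, 2/9)-weighted average: (1/3)·(-1/3) + (2/9)·(4) + (2/9)·(-6) + (2/9)·(-14/3) = -43/27.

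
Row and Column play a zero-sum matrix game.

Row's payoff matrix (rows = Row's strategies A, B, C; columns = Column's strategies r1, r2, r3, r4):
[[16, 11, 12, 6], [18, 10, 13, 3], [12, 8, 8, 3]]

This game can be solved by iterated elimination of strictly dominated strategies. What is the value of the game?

Row C is strictly dominated by row A (16>12, 11>8, 12>8, 6>3); eliminate C.
Column r3 is strictly dominated by r2 for Column (11<12, 10<13); eliminate r3.
Column r1 is strictly dominated by r2 for Column (11<16, 10<18); eliminate r1.
Column r2 is strictly dominated by r4 for Column (6<11, 3<10); eliminate r2.
Row B is strictly dominated by row A (6>3); eliminate B.
Only (A, r4) remains, with payoff 6.

6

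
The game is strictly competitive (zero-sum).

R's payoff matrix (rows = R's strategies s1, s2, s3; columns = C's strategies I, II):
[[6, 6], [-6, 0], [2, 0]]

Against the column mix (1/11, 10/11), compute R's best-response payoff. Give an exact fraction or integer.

6

s1: (6)·(1/11) + (6)·(10/11) = 6.
s2: (-6)·(1/11) + (0)·(10/11) = -6/11.
s3: (2)·(1/11) + (0)·(10/11) = 2/11.
The best pure response is s1 with expected payoff 6.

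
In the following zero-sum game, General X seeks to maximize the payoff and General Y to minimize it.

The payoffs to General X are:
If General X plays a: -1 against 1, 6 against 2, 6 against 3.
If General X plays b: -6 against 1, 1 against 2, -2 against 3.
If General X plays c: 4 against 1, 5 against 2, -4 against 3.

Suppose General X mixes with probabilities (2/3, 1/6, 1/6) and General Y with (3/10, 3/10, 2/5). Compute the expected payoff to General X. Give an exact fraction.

12/5

Against (3/10, 3/10, 2/5), each row's expected payoff is a: 39/10; b: -23/10; c: 11/10.
Taking the (2/3, 1/6, 1/6)-weighted average: (2/3)·(39/10) + (1/6)·(-23/10) + (1/6)·(11/10) = 12/5.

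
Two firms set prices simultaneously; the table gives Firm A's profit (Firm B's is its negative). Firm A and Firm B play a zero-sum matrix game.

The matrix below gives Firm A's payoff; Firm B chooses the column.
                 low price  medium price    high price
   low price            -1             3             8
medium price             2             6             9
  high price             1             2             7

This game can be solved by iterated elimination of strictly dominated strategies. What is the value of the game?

Column medium price is strictly dominated by low price for Firm B (-1<3, 2<6, 1<2); eliminate medium price.
Column high price is strictly dominated by low price for Firm B (-1<8, 2<9, 1<7); eliminate high price.
Row low price is strictly dominated by row medium price (2>-1); eliminate low price.
Row high price is strictly dominated by row medium price (2>1); eliminate high price.
Only (medium price, low price) remains, with payoff 2.

2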